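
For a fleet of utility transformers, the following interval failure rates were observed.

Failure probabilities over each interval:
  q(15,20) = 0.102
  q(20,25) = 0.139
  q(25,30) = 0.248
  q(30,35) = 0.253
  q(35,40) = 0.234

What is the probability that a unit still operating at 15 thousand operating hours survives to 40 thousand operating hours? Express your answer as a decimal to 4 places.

Survival from 15 to 40 is the product of surviving each interval: (1 − 0.102) × (1 − 0.139) × (1 − 0.248) × (1 − 0.253) × (1 − 0.234).
= 0.898 × 0.861 × 0.752 × 0.747 × 0.766 = 0.332695.

0.3327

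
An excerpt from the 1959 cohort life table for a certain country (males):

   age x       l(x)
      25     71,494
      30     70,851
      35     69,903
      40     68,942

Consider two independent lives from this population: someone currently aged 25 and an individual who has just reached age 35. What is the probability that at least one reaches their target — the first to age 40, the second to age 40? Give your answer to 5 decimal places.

p₁ = l(40)/l(25) = 68,942/71,494 = 0.964305; p₂ = l(40)/l(35) = 68,942/69,903 = 0.986252.
P(at least one) = 1 − (1−p₁)(1−p₂) = 1 − 0.035695 × 0.013748 = 0.999509.

0.99951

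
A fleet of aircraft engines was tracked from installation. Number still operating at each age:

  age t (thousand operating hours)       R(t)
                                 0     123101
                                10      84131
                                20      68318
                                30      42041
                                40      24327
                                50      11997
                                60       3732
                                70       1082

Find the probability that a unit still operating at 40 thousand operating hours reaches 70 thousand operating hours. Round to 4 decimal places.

0.0445

The conditional survival probability is R(70)/R(40) = 1082/24327 = 0.044477.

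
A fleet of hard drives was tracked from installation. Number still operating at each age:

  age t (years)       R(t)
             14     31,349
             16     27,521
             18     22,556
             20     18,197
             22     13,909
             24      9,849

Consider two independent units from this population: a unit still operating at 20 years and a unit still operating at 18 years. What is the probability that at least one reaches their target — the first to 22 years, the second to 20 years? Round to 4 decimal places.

p₁ = R(22)/R(20) = 13,909/18,197 = 0.764357; p₂ = R(20)/R(18) = 18,197/22,556 = 0.806748.
P(at least one) = 1 − (1−p₁)(1−p₂) = 1 − 0.235643 × 0.193252 = 0.954462.

0.9545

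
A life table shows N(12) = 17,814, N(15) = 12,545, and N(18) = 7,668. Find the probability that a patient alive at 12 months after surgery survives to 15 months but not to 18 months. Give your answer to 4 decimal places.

This is the probability of reaching 15 but not 18, conditional on being alive at 12: (N(15) − N(18)) / N(12).
= (12,545 − 7,668) / 17,814 = 4,877 / 17,814 = 0.273773.

0.2738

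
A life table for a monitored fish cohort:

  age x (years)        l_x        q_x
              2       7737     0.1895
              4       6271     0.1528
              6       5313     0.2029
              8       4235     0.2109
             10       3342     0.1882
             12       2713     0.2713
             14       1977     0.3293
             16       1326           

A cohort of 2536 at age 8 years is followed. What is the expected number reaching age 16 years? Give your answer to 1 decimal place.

The relevant probability is 1326/4235 = 0.313105.
Expected number = 2536 × 0.313105 = 794.0.

794.0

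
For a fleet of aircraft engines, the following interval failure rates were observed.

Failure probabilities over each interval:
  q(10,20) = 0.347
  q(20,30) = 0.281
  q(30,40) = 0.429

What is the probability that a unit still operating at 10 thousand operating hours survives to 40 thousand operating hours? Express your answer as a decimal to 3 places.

The overall survival probability is (1 − 0.347) × (1 − 0.281) × (1 − 0.429).
= 0.653 × 0.719 × 0.571 = 0.268088.

0.268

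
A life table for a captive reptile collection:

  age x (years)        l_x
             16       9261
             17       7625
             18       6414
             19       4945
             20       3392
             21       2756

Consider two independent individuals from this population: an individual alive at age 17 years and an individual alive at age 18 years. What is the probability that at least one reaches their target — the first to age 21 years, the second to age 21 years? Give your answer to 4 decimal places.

p₁ = l_21/l_17 = 2756/7625 = 0.361443; p₂ = l_21/l_18 = 2756/6414 = 0.429685.
P(at least one) = 1 − (1−p₁)(1−p₂) = 1 − 0.638557 × 0.570315 = 0.635821.

0.6358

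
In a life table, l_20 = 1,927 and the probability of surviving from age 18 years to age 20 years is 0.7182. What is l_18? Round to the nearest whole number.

l_18 = l_20 / p = 1,927 / 0.7182 = 2683.

2683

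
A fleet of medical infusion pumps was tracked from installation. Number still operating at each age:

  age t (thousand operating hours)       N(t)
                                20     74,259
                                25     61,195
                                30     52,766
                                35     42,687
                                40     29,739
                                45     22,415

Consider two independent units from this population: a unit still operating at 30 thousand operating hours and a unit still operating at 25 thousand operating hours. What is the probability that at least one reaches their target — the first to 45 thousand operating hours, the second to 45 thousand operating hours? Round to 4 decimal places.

0.6355

p₁ = N(45)/N(30) = 22,415/52,766 = 0.424800; p₂ = N(45)/N(25) = 22,415/61,195 = 0.366288.
P(at least one) = 1 − (1−p₁)(1−p₂) = 1 − 0.575200 × 0.633712 = 0.635489.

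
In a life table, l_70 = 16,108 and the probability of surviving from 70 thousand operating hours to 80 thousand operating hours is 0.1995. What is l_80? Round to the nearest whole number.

3214

l_80 = l_70 × p = 16,108 × 0.1995 = 3214.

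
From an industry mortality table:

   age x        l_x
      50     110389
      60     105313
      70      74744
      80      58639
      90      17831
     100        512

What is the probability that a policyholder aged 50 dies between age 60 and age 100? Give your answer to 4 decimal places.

0.9494

We want 10|40q50 = (l_60 − l_100)/l_50.
This is the probability of reaching 60 but not 100, conditional on being alive at 50: (l_60 − l_100) / l_50.
= (105313 − 512) / 110389 = 104801 / 110389 = 0.949379.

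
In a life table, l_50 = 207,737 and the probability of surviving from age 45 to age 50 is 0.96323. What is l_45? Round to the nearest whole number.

215667

l_45 = l_50 / p = 207,737 / 0.96323 = 215667.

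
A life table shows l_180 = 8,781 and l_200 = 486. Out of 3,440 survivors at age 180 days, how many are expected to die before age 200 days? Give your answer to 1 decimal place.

The relevant probability is 1 − 486/8,781 = 0.944653.
Expected number = 3,440 × 0.944653 = 3249.6.

3249.6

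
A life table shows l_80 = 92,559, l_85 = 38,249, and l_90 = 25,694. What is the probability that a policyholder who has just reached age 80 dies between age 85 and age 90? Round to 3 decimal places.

This is the probability of reaching 85 but not 90, conditional on being alive at 80: (l_85 − l_90) / l_80.
= (38,249 − 25,694) / 92,559 = 12,555 / 92,559 = 0.135643.

0.136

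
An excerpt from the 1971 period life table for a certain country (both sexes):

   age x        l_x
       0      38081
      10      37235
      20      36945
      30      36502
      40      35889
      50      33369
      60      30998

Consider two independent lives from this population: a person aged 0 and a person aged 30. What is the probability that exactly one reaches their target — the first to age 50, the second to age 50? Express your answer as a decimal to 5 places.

p₁ = l_50/l_0 = 33369/38081 = 0.876264; p₂ = l_50/l_30 = 33369/36502 = 0.914169.
P(exactly one) = p₁(1−p₂) + (1−p₁)p₂ = 0.075211 + 0.113116 = 0.188326.

0.18833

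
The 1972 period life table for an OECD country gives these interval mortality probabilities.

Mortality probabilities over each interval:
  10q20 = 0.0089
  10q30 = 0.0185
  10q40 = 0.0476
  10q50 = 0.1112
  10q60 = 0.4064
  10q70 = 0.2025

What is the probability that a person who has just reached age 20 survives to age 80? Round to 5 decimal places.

0.38981

The overall survival probability is (1 − 0.0089) × (1 − 0.0185) × (1 − 0.0476) × (1 − 0.1112) × (1 − 0.4064) × (1 − 0.2025).
= 0.9911 × 0.9815 × 0.9524 × 0.8888 × 0.5936 × 0.7975 = 0.389813.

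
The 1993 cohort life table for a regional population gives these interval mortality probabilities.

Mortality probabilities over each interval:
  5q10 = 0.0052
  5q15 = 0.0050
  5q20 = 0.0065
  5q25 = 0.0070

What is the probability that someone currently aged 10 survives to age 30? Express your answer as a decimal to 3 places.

The overall survival probability is (1 − 0.0052) × (1 − 0.0050) × (1 − 0.0065) × (1 − 0.0070).
= 0.9948 × 0.9950 × 0.9935 × 0.9930 = 0.976508.

0.977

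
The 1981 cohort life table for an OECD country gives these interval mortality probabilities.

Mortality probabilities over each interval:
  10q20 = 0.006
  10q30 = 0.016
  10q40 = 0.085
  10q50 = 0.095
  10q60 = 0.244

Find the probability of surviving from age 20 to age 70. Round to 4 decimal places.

0.6123

Survival from 20 to 70 is the product of surviving each interval: (1 − 0.006) × (1 − 0.016) × (1 − 0.085) × (1 − 0.095) × (1 − 0.244).
= 0.994 × 0.984 × 0.915 × 0.905 × 0.756 = 0.612312.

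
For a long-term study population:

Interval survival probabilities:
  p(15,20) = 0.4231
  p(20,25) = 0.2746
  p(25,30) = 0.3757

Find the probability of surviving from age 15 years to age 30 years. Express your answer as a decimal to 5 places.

0.04365

P(survive 15→30) = 0.4231 × 0.2746 × 0.3757.
= 0.043650.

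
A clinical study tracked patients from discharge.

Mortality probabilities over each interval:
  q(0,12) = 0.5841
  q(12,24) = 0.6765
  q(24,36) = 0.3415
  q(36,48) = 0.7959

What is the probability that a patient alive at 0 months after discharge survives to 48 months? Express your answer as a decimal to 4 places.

Survival from 0 to 48 is the product of surviving each interval: (1 − 0.5841) × (1 − 0.6765) × (1 − 0.3415) × (1 − 0.7959).
= 0.4159 × 0.3235 × 0.6585 × 0.2041 = 0.018083.

0.0181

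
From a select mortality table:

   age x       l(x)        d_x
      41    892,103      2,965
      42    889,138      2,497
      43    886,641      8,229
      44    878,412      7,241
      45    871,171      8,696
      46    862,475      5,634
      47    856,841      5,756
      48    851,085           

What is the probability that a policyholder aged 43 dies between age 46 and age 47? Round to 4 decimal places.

This is the probability of reaching 46 but not 47, conditional on being alive at 43: (l(46) − l(47)) / l(43).
= (862,475 − 856,841) / 886,641 = 5,634 / 886,641 = 0.006354.

0.0064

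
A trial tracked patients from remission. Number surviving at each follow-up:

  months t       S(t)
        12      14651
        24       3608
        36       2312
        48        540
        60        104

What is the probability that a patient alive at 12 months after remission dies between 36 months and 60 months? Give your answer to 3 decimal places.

This is the probability of reaching 36 but not 60, conditional on being alive at 12: (S(36) − S(60)) / S(12).
= (2312 − 104) / 14651 = 2208 / 14651 = 0.150706.

0.151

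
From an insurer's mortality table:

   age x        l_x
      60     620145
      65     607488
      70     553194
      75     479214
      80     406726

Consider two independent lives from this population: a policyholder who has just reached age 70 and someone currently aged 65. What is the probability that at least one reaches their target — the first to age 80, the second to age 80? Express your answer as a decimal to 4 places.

p₁ = l_80/l_70 = 406726/553194 = 0.735232; p₂ = l_80/l_65 = 406726/607488 = 0.669521.
P(at least one) = 1 − (1−p₁)(1−p₂) = 1 − 0.264768 × 0.330479 = 0.912500.

0.9125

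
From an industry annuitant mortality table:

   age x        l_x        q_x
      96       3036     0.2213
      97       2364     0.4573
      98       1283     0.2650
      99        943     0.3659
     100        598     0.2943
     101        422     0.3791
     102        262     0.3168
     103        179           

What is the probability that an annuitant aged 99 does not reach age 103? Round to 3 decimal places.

P(die before 103 | alive at 99) = 1 − l_103/l_99 = 1 − 179/943 = (764)/943 = 0.810180.

0.810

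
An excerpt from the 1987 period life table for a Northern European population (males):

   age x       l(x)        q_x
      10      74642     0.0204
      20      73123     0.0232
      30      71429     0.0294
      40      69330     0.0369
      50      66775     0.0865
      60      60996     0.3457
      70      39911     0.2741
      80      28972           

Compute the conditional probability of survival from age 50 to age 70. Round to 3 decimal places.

The conditional survival probability is l(70)/l(50) = 39911/66775 = 0.597694.

0.598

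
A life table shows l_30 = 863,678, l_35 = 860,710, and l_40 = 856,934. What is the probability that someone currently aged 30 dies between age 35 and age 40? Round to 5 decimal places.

We want 5|5q30 = (l_35 − l_40)/l_30.
This is the probability of reaching 35 but not 40, conditional on being alive at 30: (l_35 − l_40) / l_30.
= (860,710 − 856,934) / 863,678 = 3,776 / 863,678 = 0.004372.

0.00437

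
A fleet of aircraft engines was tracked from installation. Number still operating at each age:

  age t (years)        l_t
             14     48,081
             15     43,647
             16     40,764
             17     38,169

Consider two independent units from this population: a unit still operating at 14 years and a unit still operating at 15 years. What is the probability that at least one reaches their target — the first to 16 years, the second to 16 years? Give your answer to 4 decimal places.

0.9899

p₁ = l_16/l_14 = 40,764/48,081 = 0.847819; p₂ = l_16/l_15 = 40,764/43,647 = 0.933947.
P(at least one) = 1 − (1−p₁)(1−p₂) = 1 − 0.152181 × 0.066053 = 0.989948.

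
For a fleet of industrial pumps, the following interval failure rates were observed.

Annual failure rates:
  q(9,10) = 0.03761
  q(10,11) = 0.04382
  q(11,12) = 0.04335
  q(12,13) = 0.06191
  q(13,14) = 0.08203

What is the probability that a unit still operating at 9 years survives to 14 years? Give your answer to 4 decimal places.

0.7581

The overall survival probability is (1 − 0.03761) × (1 − 0.04382) × (1 − 0.04335) × (1 − 0.06191) × (1 − 0.08203).
= 0.96239 × 0.95618 × 0.95665 × 0.93809 × 0.91797 = 0.758083.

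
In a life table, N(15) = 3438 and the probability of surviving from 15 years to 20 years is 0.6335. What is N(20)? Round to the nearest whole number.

2178

N(20) = N(15) × p = 3438 × 0.6335 = 2178.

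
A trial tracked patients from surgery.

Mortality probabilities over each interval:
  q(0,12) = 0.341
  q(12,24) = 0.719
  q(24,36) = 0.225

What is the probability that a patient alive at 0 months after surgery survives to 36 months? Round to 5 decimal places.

0.14351

The overall survival probability is (1 − 0.341) × (1 − 0.719) × (1 − 0.225).
= 0.659 × 0.281 × 0.775 = 0.143514.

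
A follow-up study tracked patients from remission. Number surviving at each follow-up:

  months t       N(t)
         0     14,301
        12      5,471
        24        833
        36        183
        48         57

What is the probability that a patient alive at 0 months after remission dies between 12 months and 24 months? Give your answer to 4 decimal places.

This is the probability of reaching 12 but not 24, conditional on being alive at 0: (N(12) − N(24)) / N(0).
= (5,471 − 833) / 14,301 = 4,638 / 14,301 = 0.324313.

0.3243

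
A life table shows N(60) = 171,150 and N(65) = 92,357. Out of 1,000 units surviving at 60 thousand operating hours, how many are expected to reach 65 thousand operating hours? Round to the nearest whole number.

The relevant probability is 92,357/171,150 = 0.539626.
Expected number = 1,000 × 0.539626 = 540.

540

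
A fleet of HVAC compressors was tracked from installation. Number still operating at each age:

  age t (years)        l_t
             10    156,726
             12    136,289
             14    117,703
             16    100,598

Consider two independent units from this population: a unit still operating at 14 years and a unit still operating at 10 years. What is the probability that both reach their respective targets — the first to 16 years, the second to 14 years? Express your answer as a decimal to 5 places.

p₁ = l_16/l_14 = 100,598/117,703 = 0.854677; p₂ = l_14/l_10 = 117,703/156,726 = 0.751011.
P(both) = p₁ × p₂ = 0.854677 × 0.751011 = 0.641872.

0.64187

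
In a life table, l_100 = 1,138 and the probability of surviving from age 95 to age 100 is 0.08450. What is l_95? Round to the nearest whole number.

l_95 = l_100 / p = 1,138 / 0.08450 = 13467.

13467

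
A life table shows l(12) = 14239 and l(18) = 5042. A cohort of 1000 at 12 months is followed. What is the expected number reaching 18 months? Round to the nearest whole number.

The relevant probability is 5042/14239 = 0.354098.
Expected number = 1000 × 0.354098 = 354.

354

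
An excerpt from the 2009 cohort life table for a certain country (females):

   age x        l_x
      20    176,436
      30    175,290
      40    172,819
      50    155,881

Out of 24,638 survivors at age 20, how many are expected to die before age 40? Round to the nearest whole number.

505

The relevant probability is 1 − 172,819/176,436 = 0.020500.
Expected number = 24,638 × 0.020500 = 505.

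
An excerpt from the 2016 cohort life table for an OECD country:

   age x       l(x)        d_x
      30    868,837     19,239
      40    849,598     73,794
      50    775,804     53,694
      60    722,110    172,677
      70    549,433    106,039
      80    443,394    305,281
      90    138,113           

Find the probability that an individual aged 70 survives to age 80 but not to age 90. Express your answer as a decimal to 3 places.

0.556

This is the probability of reaching 80 but not 90, conditional on being alive at 70: (l(80) − l(90)) / l(70).
= (443,394 − 138,113) / 549,433 = 305,281 / 549,433 = 0.555629.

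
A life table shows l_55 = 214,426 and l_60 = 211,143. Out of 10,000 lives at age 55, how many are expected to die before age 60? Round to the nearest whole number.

153

The relevant probability is 1 − 211,143/214,426 = 0.015311.
Expected number = 10,000 × 0.015311 = 153.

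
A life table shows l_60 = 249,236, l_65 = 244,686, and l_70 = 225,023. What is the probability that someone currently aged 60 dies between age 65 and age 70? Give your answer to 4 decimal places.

We want 5|5q60 = (l_65 − l_70)/l_60.
This is the probability of reaching 65 but not 70, conditional on being alive at 60: (l_65 − l_70) / l_60.
= (244,686 − 225,023) / 249,236 = 19,663 / 249,236 = 0.078893.

0.0789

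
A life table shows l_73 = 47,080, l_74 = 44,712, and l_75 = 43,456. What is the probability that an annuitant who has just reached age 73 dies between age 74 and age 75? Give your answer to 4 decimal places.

We want 1|1q73 = (l_74 − l_75)/l_73.
This is the probability of reaching 74 but not 75, conditional on being alive at 73: (l_74 − l_75) / l_73.
= (44,712 − 43,456) / 47,080 = 1,256 / 47,080 = 0.026678.

0.0267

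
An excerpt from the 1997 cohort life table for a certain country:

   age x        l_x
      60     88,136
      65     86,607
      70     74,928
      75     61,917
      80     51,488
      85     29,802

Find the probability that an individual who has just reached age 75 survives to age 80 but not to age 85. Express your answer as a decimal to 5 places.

We want 5|5q75 = (l_80 − l_85)/l_75.
This is the probability of reaching 80 but not 85, conditional on being alive at 75: (l_80 − l_85) / l_75.
= (51,488 − 29,802) / 61,917 = 21,686 / 61,917 = 0.350243.

0.35024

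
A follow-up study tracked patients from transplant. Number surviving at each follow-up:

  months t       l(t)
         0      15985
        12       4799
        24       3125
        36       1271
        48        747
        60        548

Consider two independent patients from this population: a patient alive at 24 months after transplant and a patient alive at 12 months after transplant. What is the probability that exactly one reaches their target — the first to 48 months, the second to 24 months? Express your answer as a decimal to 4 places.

0.5789

p₁ = l(48)/l(24) = 747/3125 = 0.239040; p₂ = l(24)/l(12) = 3125/4799 = 0.651177.
P(exactly one) = p₁(1−p₂) + (1−p₁)p₂ = 0.083383 + 0.495520 = 0.578902.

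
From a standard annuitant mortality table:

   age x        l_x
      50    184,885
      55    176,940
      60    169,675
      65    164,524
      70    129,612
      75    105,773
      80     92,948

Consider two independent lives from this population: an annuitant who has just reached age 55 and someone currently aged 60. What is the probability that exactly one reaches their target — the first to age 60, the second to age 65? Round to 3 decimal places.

p₁ = l_60/l_55 = 169,675/176,940 = 0.958941; p₂ = l_65/l_60 = 164,524/169,675 = 0.969642.
P(exactly one) = p₁(1−p₂) + (1−p₁)p₂ = 0.029112 + 0.039813 = 0.068924.

0.069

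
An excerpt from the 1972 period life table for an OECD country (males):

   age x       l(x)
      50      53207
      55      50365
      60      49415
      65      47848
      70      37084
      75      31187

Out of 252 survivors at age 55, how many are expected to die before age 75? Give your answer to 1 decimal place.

96.0

The relevant probability is 1 − 31187/50365 = 0.380780.
Expected number = 252 × 0.380780 = 96.0.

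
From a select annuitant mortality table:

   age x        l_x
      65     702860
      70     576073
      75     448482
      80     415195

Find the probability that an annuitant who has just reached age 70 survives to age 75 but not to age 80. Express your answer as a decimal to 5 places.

We want 5|5q70 = (l_75 − l_80)/l_70.
This is the probability of reaching 75 but not 80, conditional on being alive at 70: (l_75 − l_80) / l_70.
= (448482 − 415195) / 576073 = 33287 / 576073 = 0.057783.

0.05778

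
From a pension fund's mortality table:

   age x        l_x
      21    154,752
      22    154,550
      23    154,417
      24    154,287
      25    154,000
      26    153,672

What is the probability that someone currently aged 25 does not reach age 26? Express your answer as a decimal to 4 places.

P(die before 26 | alive at 25) = 1 − l_26/l_25 = 1 − 153,672/154,000 = (328)/154,000 = 0.002130.

0.0021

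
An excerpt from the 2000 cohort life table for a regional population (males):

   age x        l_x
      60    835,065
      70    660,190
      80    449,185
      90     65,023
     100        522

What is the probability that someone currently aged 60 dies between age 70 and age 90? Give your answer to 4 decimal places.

0.7127

We want 10|20q60 = (l_70 − l_90)/l_60.
This is the probability of reaching 70 but not 90, conditional on being alive at 60: (l_70 − l_90) / l_60.
= (660,190 − 65,023) / 835,065 = 595,167 / 835,065 = 0.712719.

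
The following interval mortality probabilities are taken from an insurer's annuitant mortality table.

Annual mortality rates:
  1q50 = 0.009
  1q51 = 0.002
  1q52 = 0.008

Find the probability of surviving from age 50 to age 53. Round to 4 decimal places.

Survival from 50 to 53 is the product of surviving each interval: (1 − 0.009) × (1 − 0.002) × (1 − 0.008).
= 0.991 × 0.998 × 0.992 = 0.981106.

0.9811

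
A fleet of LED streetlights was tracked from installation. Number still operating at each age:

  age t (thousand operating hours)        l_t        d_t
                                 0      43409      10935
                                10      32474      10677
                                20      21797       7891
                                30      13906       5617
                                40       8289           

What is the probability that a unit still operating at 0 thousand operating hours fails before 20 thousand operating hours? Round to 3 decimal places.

P(fail before 20 | operational at 0) = 1 − l_20/l_0 = 1 − 21797/43409 = (21612)/43409 = 0.497869.

0.498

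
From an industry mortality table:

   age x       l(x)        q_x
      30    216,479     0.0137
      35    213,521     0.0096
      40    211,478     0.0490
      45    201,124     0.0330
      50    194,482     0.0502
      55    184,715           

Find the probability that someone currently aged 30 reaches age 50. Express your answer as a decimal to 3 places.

The conditional survival probability is l(50)/l(30) = 194,482/216,479 = 0.898387.

0.898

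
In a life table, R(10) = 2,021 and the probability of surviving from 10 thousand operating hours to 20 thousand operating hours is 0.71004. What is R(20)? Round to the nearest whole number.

1435

R(20) = R(10) × p = 2,021 × 0.71004 = 1435.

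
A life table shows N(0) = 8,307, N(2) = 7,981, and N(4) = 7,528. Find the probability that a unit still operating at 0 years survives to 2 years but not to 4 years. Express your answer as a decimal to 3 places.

0.055

This is the probability of reaching 2 but not 4, conditional on being operational at 0: (N(2) − N(4)) / N(0).
= (7,981 − 7,528) / 8,307 = 453 / 8,307 = 0.054532.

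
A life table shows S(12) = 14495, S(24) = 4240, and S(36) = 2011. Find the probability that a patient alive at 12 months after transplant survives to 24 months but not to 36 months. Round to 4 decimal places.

0.1538

This is the probability of reaching 24 but not 36, conditional on being alive at 12: (S(24) − S(36)) / S(12).
= (4240 − 2011) / 14495 = 2229 / 14495 = 0.153777.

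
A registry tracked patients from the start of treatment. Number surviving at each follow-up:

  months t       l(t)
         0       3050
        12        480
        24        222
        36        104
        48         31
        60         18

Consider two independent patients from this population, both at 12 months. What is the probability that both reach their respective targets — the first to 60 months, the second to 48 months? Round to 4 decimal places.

0.0024

p₁ = l(60)/l(12) = 18/480 = 0.037500; p₂ = l(48)/l(12) = 31/480 = 0.064583.
P(both) = p₁ × p₂ = 0.037500 × 0.064583 = 0.002422.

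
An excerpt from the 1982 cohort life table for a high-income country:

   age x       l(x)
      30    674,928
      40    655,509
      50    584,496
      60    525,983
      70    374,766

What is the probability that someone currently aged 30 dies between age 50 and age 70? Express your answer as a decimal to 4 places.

0.3107

This is the probability of reaching 50 but not 70, conditional on being alive at 30: (l(50) − l(70)) / l(30).
= (584,496 − 374,766) / 674,928 = 209,730 / 674,928 = 0.310744.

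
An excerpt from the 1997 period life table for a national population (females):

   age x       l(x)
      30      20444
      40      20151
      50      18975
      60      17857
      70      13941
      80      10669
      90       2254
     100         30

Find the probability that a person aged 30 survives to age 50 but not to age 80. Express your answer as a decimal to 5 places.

0.40628

This is the probability of reaching 50 but not 80, conditional on being alive at 30: (l(50) − l(80)) / l(30).
= (18975 − 10669) / 20444 = 8306 / 20444 = 0.406281.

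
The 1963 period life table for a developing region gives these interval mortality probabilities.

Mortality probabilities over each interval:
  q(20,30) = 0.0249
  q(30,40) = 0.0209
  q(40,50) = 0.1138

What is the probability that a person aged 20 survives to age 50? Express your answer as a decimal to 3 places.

Chaining the interval survival probabilities: (1 − 0.0249) × (1 − 0.0209) × (1 − 0.1138).
= 0.9751 × 0.9791 × 0.8862 = 0.846073.

0.846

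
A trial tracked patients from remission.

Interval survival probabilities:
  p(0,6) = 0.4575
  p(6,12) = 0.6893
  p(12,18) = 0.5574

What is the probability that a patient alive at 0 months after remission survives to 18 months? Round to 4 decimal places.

The overall survival probability is 0.4575 × 0.6893 × 0.5574.
= 0.175779.

0.1758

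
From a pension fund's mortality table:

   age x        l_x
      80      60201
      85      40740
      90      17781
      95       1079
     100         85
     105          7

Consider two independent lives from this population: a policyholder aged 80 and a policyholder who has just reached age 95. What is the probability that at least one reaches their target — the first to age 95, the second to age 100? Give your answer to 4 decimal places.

0.0953

p₁ = l_95/l_80 = 1079/60201 = 0.017923; p₂ = l_100/l_95 = 85/1079 = 0.078777.
P(at least one) = 1 − (1−p₁)(1−p₂) = 1 − 0.982077 × 0.921223 = 0.095288.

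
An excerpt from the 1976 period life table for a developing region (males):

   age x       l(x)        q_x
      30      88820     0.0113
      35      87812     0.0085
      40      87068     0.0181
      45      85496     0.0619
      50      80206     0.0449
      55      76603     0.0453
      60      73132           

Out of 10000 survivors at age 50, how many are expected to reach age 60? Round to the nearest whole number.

9118

The relevant probability is 73132/80206 = 0.911802.
Expected number = 10000 × 0.911802 = 9118.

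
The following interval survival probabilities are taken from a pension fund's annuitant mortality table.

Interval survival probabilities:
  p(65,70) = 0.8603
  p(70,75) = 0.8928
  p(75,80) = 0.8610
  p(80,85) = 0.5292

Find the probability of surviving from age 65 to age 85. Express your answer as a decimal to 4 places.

0.3500

Survival from 65 to 85 is the product of surviving each interval: 0.8603 × 0.8928 × 0.8610 × 0.5292.
= 0.349967.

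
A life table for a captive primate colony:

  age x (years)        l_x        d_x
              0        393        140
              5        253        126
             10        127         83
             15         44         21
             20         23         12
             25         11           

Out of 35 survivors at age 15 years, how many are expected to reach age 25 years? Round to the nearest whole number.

The relevant probability is 11/44 = 0.250000.
Expected number = 35 × 0.250000 = 9.

9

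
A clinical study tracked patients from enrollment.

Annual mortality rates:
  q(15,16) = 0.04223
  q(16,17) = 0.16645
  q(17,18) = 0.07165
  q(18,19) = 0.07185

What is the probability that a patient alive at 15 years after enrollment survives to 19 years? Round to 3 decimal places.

0.688

Chaining the interval survival probabilities: (1 − 0.04223) × (1 − 0.16645) × (1 − 0.07165) × (1 − 0.07185).
= 0.95777 × 0.83355 × 0.92835 × 0.92815 = 0.687896.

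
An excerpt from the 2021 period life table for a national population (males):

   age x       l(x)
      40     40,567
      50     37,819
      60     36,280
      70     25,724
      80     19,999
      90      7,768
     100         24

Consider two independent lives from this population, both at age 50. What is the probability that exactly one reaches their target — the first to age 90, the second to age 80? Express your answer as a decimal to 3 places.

0.517

p₁ = l(90)/l(50) = 7,768/37,819 = 0.205399; p₂ = l(80)/l(50) = 19,999/37,819 = 0.528808.
P(exactly one) = p₁(1−p₂) + (1−p₁)p₂ = 0.096782 + 0.420191 = 0.516974.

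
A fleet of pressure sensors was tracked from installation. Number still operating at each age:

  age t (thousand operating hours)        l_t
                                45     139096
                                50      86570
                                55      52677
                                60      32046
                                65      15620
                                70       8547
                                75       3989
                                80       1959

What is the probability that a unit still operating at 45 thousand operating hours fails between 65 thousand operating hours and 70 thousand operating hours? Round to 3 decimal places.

0.051

This is the probability of reaching 65 but not 70, conditional on being operational at 45: (l_65 − l_70) / l_45.
= (15620 − 8547) / 139096 = 7073 / 139096 = 0.050850.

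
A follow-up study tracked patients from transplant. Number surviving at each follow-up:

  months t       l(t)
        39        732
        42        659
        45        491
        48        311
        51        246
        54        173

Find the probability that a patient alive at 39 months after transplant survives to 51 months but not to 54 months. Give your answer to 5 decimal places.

This is the probability of reaching 51 but not 54, conditional on being alive at 39: (l(51) − l(54)) / l(39).
= (246 − 173) / 732 = 73 / 732 = 0.099727.

0.09973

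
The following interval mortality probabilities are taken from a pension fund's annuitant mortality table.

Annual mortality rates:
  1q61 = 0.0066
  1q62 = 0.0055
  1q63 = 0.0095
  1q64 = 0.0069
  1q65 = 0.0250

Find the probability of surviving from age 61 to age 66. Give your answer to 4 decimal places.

Survival from 61 to 66 is the product of surviving each interval: (1 − 0.0066) × (1 − 0.0055) × (1 − 0.0095) × (1 − 0.0069) × (1 − 0.0250).
= 0.9934 × 0.9945 × 0.9905 × 0.9931 × 0.9750 = 0.947504.

0.9475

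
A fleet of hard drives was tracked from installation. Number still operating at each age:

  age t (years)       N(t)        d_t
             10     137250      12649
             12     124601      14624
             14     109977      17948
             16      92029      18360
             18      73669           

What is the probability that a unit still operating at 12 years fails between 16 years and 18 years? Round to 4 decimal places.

This is the probability of reaching 16 but not 18, conditional on being operational at 12: (N(16) − N(18)) / N(12).
= (92029 − 73669) / 124601 = 18360 / 124601 = 0.147350.

0.1474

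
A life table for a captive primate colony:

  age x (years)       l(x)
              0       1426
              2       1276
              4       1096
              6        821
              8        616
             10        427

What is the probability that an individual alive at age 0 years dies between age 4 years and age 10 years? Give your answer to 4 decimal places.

0.4691

This is the probability of reaching 4 but not 10, conditional on being alive at 0: (l(4) − l(10)) / l(0).
= (1096 − 427) / 1426 = 669 / 1426 = 0.469144.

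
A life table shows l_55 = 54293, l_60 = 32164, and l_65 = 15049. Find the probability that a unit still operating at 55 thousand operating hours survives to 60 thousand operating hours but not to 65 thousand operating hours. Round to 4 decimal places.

0.3152

This is the probability of reaching 60 but not 65, conditional on being operational at 55: (l_60 − l_65) / l_55.
= (32164 − 15049) / 54293 = 17115 / 54293 = 0.315234.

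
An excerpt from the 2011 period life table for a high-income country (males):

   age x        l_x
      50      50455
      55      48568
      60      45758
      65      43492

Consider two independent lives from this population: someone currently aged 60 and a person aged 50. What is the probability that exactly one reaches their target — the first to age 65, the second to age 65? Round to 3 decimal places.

0.174

p₁ = l_65/l_60 = 43492/45758 = 0.950479; p₂ = l_65/l_50 = 43492/50455 = 0.861996.
P(exactly one) = p₁(1−p₂) + (1−p₁)p₂ = 0.131170 + 0.042687 = 0.173857.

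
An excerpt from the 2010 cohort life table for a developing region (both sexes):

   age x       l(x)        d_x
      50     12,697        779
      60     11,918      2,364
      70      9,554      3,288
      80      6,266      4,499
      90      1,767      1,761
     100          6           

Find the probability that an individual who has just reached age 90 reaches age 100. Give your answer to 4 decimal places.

0.0034

The conditional survival probability is l(100)/l(90) = 6/1,767 = 0.003396.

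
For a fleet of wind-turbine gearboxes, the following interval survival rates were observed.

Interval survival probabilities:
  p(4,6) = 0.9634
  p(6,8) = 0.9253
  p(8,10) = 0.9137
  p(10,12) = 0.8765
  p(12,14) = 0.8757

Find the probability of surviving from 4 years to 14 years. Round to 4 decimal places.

0.6252

The overall survival probability is 0.9634 × 0.9253 × 0.9137 × 0.8765 × 0.8757.
= 0.625173.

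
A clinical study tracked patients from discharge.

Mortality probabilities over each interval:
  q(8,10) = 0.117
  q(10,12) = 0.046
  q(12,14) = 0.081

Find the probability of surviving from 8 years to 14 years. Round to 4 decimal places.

P(survive 8→14) = (1 − 0.117) × (1 − 0.046) × (1 − 0.081).
= 0.883 × 0.954 × 0.919 = 0.774149.

0.7741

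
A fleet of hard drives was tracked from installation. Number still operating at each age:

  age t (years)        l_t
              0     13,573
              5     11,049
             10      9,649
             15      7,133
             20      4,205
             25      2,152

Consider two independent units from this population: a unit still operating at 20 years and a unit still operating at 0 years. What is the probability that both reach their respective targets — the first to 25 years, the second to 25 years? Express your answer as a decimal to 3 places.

0.081

p₁ = l_25/l_20 = 2,152/4,205 = 0.511772; p₂ = l_25/l_0 = 2,152/13,573 = 0.158550.
P(both) = p₁ × p₂ = 0.511772 × 0.158550 = 0.081141.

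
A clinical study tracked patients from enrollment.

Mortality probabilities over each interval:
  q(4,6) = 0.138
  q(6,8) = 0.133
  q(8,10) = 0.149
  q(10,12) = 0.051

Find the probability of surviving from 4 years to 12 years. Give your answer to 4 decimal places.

P(survive 4→12) = (1 − 0.138) × (1 − 0.133) × (1 − 0.149) × (1 − 0.051).
= 0.862 × 0.867 × 0.851 × 0.949 = 0.603562.

0.6036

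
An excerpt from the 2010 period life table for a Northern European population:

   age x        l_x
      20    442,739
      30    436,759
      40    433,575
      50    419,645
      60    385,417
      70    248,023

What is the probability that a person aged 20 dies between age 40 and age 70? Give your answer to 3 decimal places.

0.419

We want 20|30q20 = (l_40 − l_70)/l_20.
This is the probability of reaching 40 but not 70, conditional on being alive at 20: (l_40 − l_70) / l_20.
= (433,575 − 248,023) / 442,739 = 185,552 / 442,739 = 0.419100.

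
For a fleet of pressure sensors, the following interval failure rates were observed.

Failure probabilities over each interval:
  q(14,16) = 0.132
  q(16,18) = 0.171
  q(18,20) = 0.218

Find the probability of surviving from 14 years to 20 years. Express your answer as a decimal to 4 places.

The overall survival probability is (1 − 0.132) × (1 − 0.171) × (1 − 0.218).
= 0.868 × 0.829 × 0.782 = 0.562705.

0.5627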